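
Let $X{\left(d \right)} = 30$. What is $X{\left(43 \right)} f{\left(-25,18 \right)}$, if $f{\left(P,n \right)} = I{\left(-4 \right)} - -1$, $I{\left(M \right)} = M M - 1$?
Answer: $480$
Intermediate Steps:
$I{\left(M \right)} = -1 + M^{2}$ ($I{\left(M \right)} = M^{2} - 1 = -1 + M^{2}$)
$f{\left(P,n \right)} = 16$ ($f{\left(P,n \right)} = \left(-1 + \left(-4\right)^{2}\right) - -1 = \left(-1 + 16\right) + 1 = 15 + 1 = 16$)
$X{\left(43 \right)} f{\left(-25,18 \right)} = 30 \cdot 16 = 480$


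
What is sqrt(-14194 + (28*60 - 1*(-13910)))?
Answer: 2*sqrt(349) ≈ 37.363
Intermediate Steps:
sqrt(-14194 + (28*60 - 1*(-13910))) = sqrt(-14194 + (1680 + 13910)) = sqrt(-14194 + 15590) = sqrt(1396) = 2*sqrt(349)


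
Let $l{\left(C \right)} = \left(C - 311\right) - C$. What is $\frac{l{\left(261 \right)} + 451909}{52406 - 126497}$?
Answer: $- \frac{451598}{74091} \approx -6.0952$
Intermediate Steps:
$l{\left(C \right)} = -311$ ($l{\left(C \right)} = \left(-311 + C\right) - C = -311$)
$\frac{l{\left(261 \right)} + 451909}{52406 - 126497} = \frac{-311 + 451909}{52406 - 126497} = \frac{451598}{-74091} = 451598 \left(- \frac{1}{74091}\right) = - \frac{451598}{74091}$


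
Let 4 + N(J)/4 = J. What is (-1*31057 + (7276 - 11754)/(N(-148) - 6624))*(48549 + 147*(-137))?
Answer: -1595219695965/1808 ≈ -8.8231e+8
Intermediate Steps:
N(J) = -16 + 4*J
(-1*31057 + (7276 - 11754)/(N(-148) - 6624))*(48549 + 147*(-137)) = (-1*31057 + (7276 - 11754)/((-16 + 4*(-148)) - 6624))*(48549 + 147*(-137)) = (-31057 - 4478/((-16 - 592) - 6624))*(48549 - 20139) = (-31057 - 4478/(-608 - 6624))*28410 = (-31057 - 4478/(-7232))*28410 = (-31057 - 4478*(-1/7232))*28410 = (-31057 + 2239/3616)*28410 = -112299873/3616*28410 = -1595219695965/1808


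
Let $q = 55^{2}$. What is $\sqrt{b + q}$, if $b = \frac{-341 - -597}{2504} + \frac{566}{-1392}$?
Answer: $\frac{\sqrt{35886313060566}}{108924} \approx 54.997$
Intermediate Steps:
$q = 3025$
$b = - \frac{66307}{217848}$ ($b = \left(-341 + 597\right) \frac{1}{2504} + 566 \left(- \frac{1}{1392}\right) = 256 \cdot \frac{1}{2504} - \frac{283}{696} = \frac{32}{313} - \frac{283}{696} = - \frac{66307}{217848} \approx -0.30437$)
$\sqrt{b + q} = \sqrt{- \frac{66307}{217848} + 3025} = \sqrt{\frac{658923893}{217848}} = \frac{\sqrt{35886313060566}}{108924}$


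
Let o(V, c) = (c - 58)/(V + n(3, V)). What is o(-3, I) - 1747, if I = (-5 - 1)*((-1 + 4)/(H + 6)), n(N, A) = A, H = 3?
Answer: -1737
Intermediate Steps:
I = -2 (I = (-5 - 1)*((-1 + 4)/(3 + 6)) = -18/9 = -6*1/3 = -2)
o(V, c) = (-58 + c)/(2*V) (o(V, c) = (c - 58)/(V + V) = (-58 + c)/((2*V)) = (-58 + c)*(1/(2*V)) = (-58 + c)/(2*V))
o(-3, I) - 1747 = (1/2)*(-58 - 2)/(-3) - 1747 = (1/2)*(-1/3)*(-60) - 1747 = 10 - 1747 = -1737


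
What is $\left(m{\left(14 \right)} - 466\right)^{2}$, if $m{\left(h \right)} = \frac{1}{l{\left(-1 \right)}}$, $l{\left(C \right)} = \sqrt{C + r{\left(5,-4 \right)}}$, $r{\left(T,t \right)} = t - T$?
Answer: $\frac{\left(4660 + i \sqrt{10}\right)^{2}}{100} \approx 2.1716 \cdot 10^{5} + 294.72 i$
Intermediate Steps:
$l{\left(C \right)} = \sqrt{-9 + C}$ ($l{\left(C \right)} = \sqrt{C - 9} = \sqrt{-9 + C}$)
$m{\left(h \right)} = - \frac{i \sqrt{10}}{10}$ ($m{\left(h \right)} = \frac{1}{\sqrt{-9 - 1}} = \frac{1}{\sqrt{-10}} = \frac{1}{i \sqrt{10}} = - \frac{i \sqrt{10}}{10}$)
$\left(m{\left(14 \right)} - 466\right)^{2} = \left(- \frac{i \sqrt{10}}{10} - 466\right)^{2} = \left(-466 - \frac{i \sqrt{10}}{10}\right)^{2}$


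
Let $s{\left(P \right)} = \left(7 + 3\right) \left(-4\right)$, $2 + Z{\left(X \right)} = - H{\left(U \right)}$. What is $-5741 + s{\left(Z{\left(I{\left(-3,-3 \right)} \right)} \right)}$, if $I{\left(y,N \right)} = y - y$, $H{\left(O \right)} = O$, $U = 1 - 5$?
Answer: $-5781$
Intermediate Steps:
$U = -4$
$I{\left(y,N \right)} = 0$
$Z{\left(X \right)} = 2$ ($Z{\left(X \right)} = -2 - -4 = -2 + 4 = 2$)
$s{\left(P \right)} = -40$ ($s{\left(P \right)} = 10 \left(-4\right) = -40$)
$-5741 + s{\left(Z{\left(I{\left(-3,-3 \right)} \right)} \right)} = -5741 - 40 = -5781$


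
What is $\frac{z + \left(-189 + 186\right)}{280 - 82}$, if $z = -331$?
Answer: $- \frac{167}{99} \approx -1.6869$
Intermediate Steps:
$\frac{z + \left(-189 + 186\right)}{280 - 82} = \frac{-331 + \left(-189 + 186\right)}{280 - 82} = \frac{-331 - 3}{198} = \left(-334\right) \frac{1}{198} = - \frac{167}{99}$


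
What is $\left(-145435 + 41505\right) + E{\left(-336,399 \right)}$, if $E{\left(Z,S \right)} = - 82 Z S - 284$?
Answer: $10889034$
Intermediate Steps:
$E{\left(Z,S \right)} = -284 - 82 S Z$ ($E{\left(Z,S \right)} = - 82 S Z - 284 = -284 - 82 S Z$)
$\left(-145435 + 41505\right) + E{\left(-336,399 \right)} = \left(-145435 + 41505\right) - \left(284 + 32718 \left(-336\right)\right) = -103930 + \left(-284 + 10993248\right) = -103930 + 10992964 = 10889034$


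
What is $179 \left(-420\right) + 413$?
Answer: $-74767$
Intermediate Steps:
$179 \left(-420\right) + 413 = -75180 + 413 = -74767$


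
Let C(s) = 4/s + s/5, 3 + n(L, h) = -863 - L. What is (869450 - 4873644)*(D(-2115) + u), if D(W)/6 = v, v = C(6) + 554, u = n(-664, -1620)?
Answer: -62729703204/5 ≈ -1.2546e+10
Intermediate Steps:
n(L, h) = -866 - L (n(L, h) = -3 + (-863 - L) = -866 - L)
u = -202 (u = -866 - 1*(-664) = -866 + 664 = -202)
C(s) = 4/s + s/5 (C(s) = 4/s + s*(⅕) = 4/s + s/5)
v = 8338/15 (v = (4/6 + (⅕)*6) + 554 = (4*(⅙) + 6/5) + 554 = (⅔ + 6/5) + 554 = 28/15 + 554 = 8338/15 ≈ 555.87)
D(W) = 16676/5 (D(W) = 6*(8338/15) = 16676/5)
(869450 - 4873644)*(D(-2115) + u) = (869450 - 4873644)*(16676/5 - 202) = -4004194*15666/5 = -62729703204/5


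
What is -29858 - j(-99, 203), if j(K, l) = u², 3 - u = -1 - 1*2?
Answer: -29894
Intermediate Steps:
u = 6 (u = 3 - (-1 - 1*2) = 3 - (-1 - 2) = 3 - 1*(-3) = 3 + 3 = 6)
j(K, l) = 36 (j(K, l) = 6² = 36)
-29858 - j(-99, 203) = -29858 - 1*36 = -29858 - 36 = -29894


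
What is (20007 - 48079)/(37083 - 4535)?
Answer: -7018/8137 ≈ -0.86248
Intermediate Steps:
(20007 - 48079)/(37083 - 4535) = -28072/32548 = -28072*1/32548 = -7018/8137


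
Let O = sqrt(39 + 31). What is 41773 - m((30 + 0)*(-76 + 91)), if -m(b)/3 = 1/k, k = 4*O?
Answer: 41773 + 3*sqrt(70)/280 ≈ 41773.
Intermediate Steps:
O = sqrt(70) ≈ 8.3666
k = 4*sqrt(70) ≈ 33.466
m(b) = -3*sqrt(70)/280
41773 - m((30 + 0)*(-76 + 91)) = 41773 - (-3)*sqrt(70)/280 = 41773 + 3*sqrt(70)/280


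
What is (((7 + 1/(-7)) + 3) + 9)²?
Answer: 17424/49 ≈ 355.59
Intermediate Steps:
(((7 + 1/(-7)) + 3) + 9)² = (((7 - ⅐) + 3) + 9)² = ((48/7 + 3) + 9)² = (69/7 + 9)² = (132/7)² = 17424/49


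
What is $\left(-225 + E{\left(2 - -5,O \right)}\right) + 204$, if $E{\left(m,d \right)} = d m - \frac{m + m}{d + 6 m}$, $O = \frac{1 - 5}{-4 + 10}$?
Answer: $- \frac{4837}{186} \approx -26.005$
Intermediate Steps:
$O = - \frac{2}{3}$ ($O = - \frac{4}{6} = \left(-4\right) \frac{1}{6} = - \frac{2}{3} \approx -0.66667$)
$E{\left(m,d \right)} = d m - \frac{2 m}{d + 6 m}$
$\left(-225 + E{\left(2 - -5,O \right)}\right) + 204 = \left(-225 + \frac{\left(2 - -5\right) \left(-2 + \left(- \frac{2}{3}\right)^{2} + 6 \left(- \frac{2}{3}\right) \left(2 - -5\right)\right)}{- \frac{2}{3} + 6 \left(2 - -5\right)}\right) + 204 = \left(-225 + \frac{\left(2 + 5\right) \left(-2 + \frac{4}{9} + 6 \left(- \frac{2}{3}\right) \left(2 + 5\right)\right)}{- \frac{2}{3} + 6 \left(2 + 5\right)}\right) + 204 = \left(-225 + \frac{7 \left(-2 + \frac{4}{9} + 6 \left(- \frac{2}{3}\right) 7\right)}{- \frac{2}{3} + 6 \cdot 7}\right) + 204 = \left(-225 + \frac{7 \left(-2 + \frac{4}{9} - 28\right)}{- \frac{2}{3} + 42}\right) + 204 = \left(-225 + 7 \frac{1}{\frac{124}{3}} \left(- \frac{266}{9}\right)\right) + 204 = \left(-225 + 7 \cdot \frac{3}{124} \left(- \frac{266}{9}\right)\right) + 204 = \left(-225 - \frac{931}{186}\right) + 204 = - \frac{42781}{186} + 204 = - \frac{4837}{186}$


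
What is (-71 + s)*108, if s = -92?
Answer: -17604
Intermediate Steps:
(-71 + s)*108 = (-71 - 92)*108 = -163*108 = -17604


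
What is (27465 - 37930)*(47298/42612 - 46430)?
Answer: 3450707929305/7102 ≈ 4.8588e+8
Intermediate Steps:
(27465 - 37930)*(47298/42612 - 46430) = -10465*(47298*(1/42612) - 46430) = -10465*(7883/7102 - 46430) = -10465*(-329737977/7102) = 3450707929305/7102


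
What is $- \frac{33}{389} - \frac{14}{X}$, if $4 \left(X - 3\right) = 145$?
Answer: $- \frac{26965}{61073} \approx -0.44152$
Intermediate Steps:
$X = \frac{157}{4}$ ($X = 3 + \frac{1}{4} \cdot 145 = 3 + \frac{145}{4} = \frac{157}{4} \approx 39.25$)
$- \frac{33}{389} - \frac{14}{X} = - \frac{33}{389} - \frac{14}{\frac{157}{4}} = \left(-33\right) \frac{1}{389} - \frac{56}{157} = - \frac{33}{389} - \frac{56}{157} = - \frac{26965}{61073}$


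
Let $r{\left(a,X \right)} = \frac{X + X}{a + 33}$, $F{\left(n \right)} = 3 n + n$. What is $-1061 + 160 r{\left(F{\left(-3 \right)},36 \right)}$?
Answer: $- \frac{3587}{7} \approx -512.43$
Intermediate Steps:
$F{\left(n \right)} = 4 n$
$r{\left(a,X \right)} = \frac{2 X}{33 + a}$
$-1061 + 160 r{\left(F{\left(-3 \right)},36 \right)} = -1061 + 160 \cdot 2 \cdot 36 \frac{1}{33 + 4 \left(-3\right)} = -1061 + 160 \cdot 2 \cdot 36 \frac{1}{33 - 12} = -1061 + 160 \cdot 2 \cdot 36 \cdot \frac{1}{21} = -1061 + 160 \cdot \frac{24}{7} = -1061 + \frac{3840}{7} = - \frac{3587}{7}$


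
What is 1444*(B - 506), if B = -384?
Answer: -1285160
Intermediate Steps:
1444*(B - 506) = 1444*(-384 - 506) = 1444*(-890) = -1285160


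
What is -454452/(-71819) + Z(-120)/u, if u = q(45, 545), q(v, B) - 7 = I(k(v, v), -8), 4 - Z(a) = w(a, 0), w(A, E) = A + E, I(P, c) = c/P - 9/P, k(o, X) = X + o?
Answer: 1080079116/44025047 ≈ 24.533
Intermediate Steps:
I(P, c) = -9/P + c/P
Z(a) = 4 - a (Z(a) = 4 - (a + 0) = 4 - a)
q(v, B) = 7 - 17/(2*v) (q(v, B) = 7 + (-9 - 8)/(v + v) = 7 - 17/(2*v))
u = 613/90 (u = 7 - 17/2/45 = 7 - 17/2*1/45 = 7 - 17/90 = 613/90 ≈ 6.8111)
-454452/(-71819) + Z(-120)/u = -454452/(-71819) + (4 - 1*(-120))/(613/90) = -454452*(-1/71819) + (4 + 120)*(90/613) = 454452/71819 + 124*(90/613) = 454452/71819 + 11160/613 = 1080079116/44025047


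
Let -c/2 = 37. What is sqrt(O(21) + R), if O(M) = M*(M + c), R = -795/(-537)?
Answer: I*sqrt(35614198)/179 ≈ 33.339*I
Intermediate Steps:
c = -74 (c = -2*37 = -74)
R = 265/179 (R = -795*(-1/537) = 265/179 ≈ 1.4804)
O(M) = M*(-74 + M) (O(M) = M*(M - 74) = M*(-74 + M))
sqrt(O(21) + R) = sqrt(21*(-74 + 21) + 265/179) = sqrt(21*(-53) + 265/179) = sqrt(-1113 + 265/179) = sqrt(-198962/179) = I*sqrt(35614198)/179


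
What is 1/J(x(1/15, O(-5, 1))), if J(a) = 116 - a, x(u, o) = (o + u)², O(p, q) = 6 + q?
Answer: 225/14864 ≈ 0.015137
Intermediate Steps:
1/J(x(1/15, O(-5, 1))) = 1/(116 - ((6 + 1) + 1/15)²) = 1/(116 - (7 + 1/15)²) = 1/(116 - (106/15)²) = 1/(116 - 1*11236/225) = 1/(116 - 11236/225) = 1/(14864/225) = 225/14864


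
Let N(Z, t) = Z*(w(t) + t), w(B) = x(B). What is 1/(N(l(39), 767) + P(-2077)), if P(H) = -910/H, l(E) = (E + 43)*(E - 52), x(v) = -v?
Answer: 2077/910 ≈ 2.2824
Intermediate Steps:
w(B) = -B
l(E) = (-52 + E)*(43 + E) (l(E) = (43 + E)*(-52 + E) = (-52 + E)*(43 + E))
N(Z, t) = 0 (N(Z, t) = Z*(-t + t) = Z*0 = 0)
1/(N(l(39), 767) + P(-2077)) = 1/(0 - 910/(-2077)) = 1/(0 - 910*(-1/2077)) = 1/(0 + 910/2077) = 1/(910/2077) = 2077/910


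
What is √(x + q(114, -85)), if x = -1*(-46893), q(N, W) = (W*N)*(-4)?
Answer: 3*√9517 ≈ 292.67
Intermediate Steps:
q(N, W) = -4*N*W (q(N, W) = (N*W)*(-4) = -4*N*W)
x = 46893
√(x + q(114, -85)) = √(46893 - 4*114*(-85)) = √(46893 + 38760) = √85653 = 3*√9517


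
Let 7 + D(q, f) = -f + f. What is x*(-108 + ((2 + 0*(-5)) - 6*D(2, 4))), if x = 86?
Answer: -5504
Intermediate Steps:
D(q, f) = -7 (D(q, f) = -7 + (-f + f) = -7 + 0 = -7)
x*(-108 + ((2 + 0*(-5)) - 6*D(2, 4))) = 86*(-108 + ((2 + 0*(-5)) - 6*(-7))) = 86*(-108 + ((2 + 0) + 42)) = 86*(-108 + (2 + 42)) = 86*(-108 + 44) = 86*(-64) = -5504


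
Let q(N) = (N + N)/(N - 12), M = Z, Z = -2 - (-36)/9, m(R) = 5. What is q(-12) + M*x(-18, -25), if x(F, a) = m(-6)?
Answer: 11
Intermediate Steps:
x(F, a) = 5
Z = 2 (Z = -2 - (-36)/9 = -2 - 4*(-1) = -2 + 4 = 2)
M = 2
q(N) = 2*N/(-12 + N) (q(N) = (2*N)/(-12 + N) = 2*N/(-12 + N))
q(-12) + M*x(-18, -25) = 2*(-12)/(-12 - 12) + 2*5 = 2*(-12)/(-24) + 10 = 2*(-12)*(-1/24) + 10 = 1 + 10 = 11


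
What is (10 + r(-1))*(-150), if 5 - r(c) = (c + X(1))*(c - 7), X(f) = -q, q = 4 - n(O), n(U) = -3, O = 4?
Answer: 7350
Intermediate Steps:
q = 7 (q = 4 - 1*(-3) = 4 + 3 = 7)
X(f) = -7 (X(f) = -1*7 = -7)
r(c) = 5 - (-7 + c)² (r(c) = 5 - (c - 7)*(c - 7) = 5 - (-7 + c)*(-7 + c) = 5 - (-7 + c)²)
(10 + r(-1))*(-150) = (10 + (-44 - 1*(-1)² + 14*(-1)))*(-150) = (10 + (-44 - 1*1 - 14))*(-150) = (10 + (-44 - 1 - 14))*(-150) = (10 - 59)*(-150) = -49*(-150) = 7350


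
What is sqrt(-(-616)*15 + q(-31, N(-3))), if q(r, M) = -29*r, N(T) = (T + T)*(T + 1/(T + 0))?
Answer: sqrt(10139) ≈ 100.69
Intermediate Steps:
N(T) = 2*T*(T + 1/T) (N(T) = (2*T)*(T + 1/T) = 2*T*(T + 1/T))
sqrt(-(-616)*15 + q(-31, N(-3))) = sqrt(-(-616)*15 - 29*(-31)) = sqrt(-616*(-15) + 899) = sqrt(9240 + 899) = sqrt(10139)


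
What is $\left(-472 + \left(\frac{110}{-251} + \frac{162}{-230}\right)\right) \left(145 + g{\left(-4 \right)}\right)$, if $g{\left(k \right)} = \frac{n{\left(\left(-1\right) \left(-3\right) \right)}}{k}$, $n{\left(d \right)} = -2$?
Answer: $- \frac{3974262951}{57730} \approx -68842.0$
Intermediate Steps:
$g{\left(k \right)} = - \frac{2}{k}$
$\left(-472 + \left(\frac{110}{-251} + \frac{162}{-230}\right)\right) \left(145 + g{\left(-4 \right)}\right) = \left(-472 + \left(\frac{110}{-251} + \frac{162}{-230}\right)\right) \left(145 - \frac{2}{-4}\right) = \left(-472 + \left(110 \left(- \frac{1}{251}\right) + 162 \left(- \frac{1}{230}\right)\right)\right) \left(145 - - \frac{1}{2}\right) = \left(-472 - \frac{32981}{28865}\right) \left(145 + \frac{1}{2}\right) = \left(-472 - \frac{32981}{28865}\right) \frac{291}{2} = \left(- \frac{13657261}{28865}\right) \frac{291}{2} = - \frac{3974262951}{57730}$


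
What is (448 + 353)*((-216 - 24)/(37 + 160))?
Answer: -192240/197 ≈ -975.84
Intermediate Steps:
(448 + 353)*((-216 - 24)/(37 + 160)) = 801*(-240/197) = -192240/197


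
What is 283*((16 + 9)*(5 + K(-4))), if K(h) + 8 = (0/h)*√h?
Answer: -21225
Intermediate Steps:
K(h) = -8 (K(h) = -8 + (0/h)*√h = -8 + 0*√h = -8 + 0 = -8)
283*((16 + 9)*(5 + K(-4))) = 283*((16 + 9)*(5 - 8)) = 283*(25*(-3)) = 283*(-75) = -21225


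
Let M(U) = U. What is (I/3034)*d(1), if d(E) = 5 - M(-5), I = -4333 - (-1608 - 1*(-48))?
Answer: -13865/1517 ≈ -9.1398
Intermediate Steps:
I = -2773 (I = -4333 - (-1608 + 48) = -4333 - 1*(-1560) = -4333 + 1560 = -2773)
d(E) = 10 (d(E) = 5 - 1*(-5) = 5 + 5 = 10)
(I/3034)*d(1) = -2773/3034*10 = -13865/1517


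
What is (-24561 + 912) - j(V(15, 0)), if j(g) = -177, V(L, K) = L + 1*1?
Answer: -23472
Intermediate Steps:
V(L, K) = 1 + L (V(L, K) = L + 1 = 1 + L)
(-24561 + 912) - j(V(15, 0)) = (-24561 + 912) - 1*(-177) = -23649 + 177 = -23472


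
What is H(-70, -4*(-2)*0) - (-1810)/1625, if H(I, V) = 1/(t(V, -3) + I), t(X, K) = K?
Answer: 26101/23725 ≈ 1.1001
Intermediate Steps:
H(I, V) = 1/(-3 + I)
H(-70, -4*(-2)*0) - (-1810)/1625 = 1/(-3 - 70) - (-1810)/1625 = 1/(-73) - (-1810)/1625 = -1/73 - 1*(-362/325) = -1/73 + 362/325 = 26101/23725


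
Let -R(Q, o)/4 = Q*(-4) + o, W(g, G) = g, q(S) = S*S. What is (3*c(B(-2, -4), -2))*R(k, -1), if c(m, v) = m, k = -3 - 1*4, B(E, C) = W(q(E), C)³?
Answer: -20736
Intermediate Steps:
q(S) = S²
B(E, C) = E⁶ (B(E, C) = (E²)³ = E⁶)
k = -7 (k = -3 - 4 = -7)
R(Q, o) = -4*o + 16*Q (R(Q, o) = -4*(Q*(-4) + o) = -4*(-4*Q + o) = -4*(o - 4*Q) = -4*o + 16*Q)
(3*c(B(-2, -4), -2))*R(k, -1) = (3*(-2)⁶)*(-4*(-1) + 16*(-7)) = (3*64)*(4 - 112) = 192*(-108) = -20736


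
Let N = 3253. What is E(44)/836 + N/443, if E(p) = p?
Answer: 62250/8417 ≈ 7.3957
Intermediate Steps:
E(44)/836 + N/443 = 44/836 + 3253/443 = 44*(1/836) + 3253*(1/443) = 1/19 + 3253/443 = 62250/8417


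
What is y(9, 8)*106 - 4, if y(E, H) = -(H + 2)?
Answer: -1064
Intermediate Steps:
y(E, H) = -2 - H (y(E, H) = -(2 + H) = -2 - H)
y(9, 8)*106 - 4 = (-2 - 1*8)*106 - 4 = (-2 - 8)*106 - 4 = -10*106 - 4 = -1060 - 4 = -1064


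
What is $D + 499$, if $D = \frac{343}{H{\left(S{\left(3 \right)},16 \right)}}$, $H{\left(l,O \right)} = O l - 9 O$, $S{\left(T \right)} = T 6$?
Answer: $\frac{72199}{144} \approx 501.38$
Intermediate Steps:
$S{\left(T \right)} = 6 T$
$H{\left(l,O \right)} = - 9 O + O l$
$D = \frac{343}{144}$ ($D = \frac{343}{16 \left(-9 + 6 \cdot 3\right)} = \frac{343}{16 \left(-9 + 18\right)} = \frac{343}{16 \cdot 9} = \frac{343}{144} \approx 2.3819$)
$D + 499 = \frac{343}{144} + 499 = \frac{72199}{144}$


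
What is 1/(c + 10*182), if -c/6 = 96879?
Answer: -1/579454 ≈ -1.7258e-6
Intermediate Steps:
c = -581274 (c = -6*96879 = -581274)
1/(c + 10*182) = 1/(-581274 + 10*182) = 1/(-581274 + 1820) = 1/(-579454) = -1/579454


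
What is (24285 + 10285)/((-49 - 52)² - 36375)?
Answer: -17285/13087 ≈ -1.3208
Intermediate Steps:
(24285 + 10285)/((-49 - 52)² - 36375) = 34570/((-101)² - 36375) = 34570/(10201 - 36375) = 34570/(-26174) = 34570*(-1/26174) = -17285/13087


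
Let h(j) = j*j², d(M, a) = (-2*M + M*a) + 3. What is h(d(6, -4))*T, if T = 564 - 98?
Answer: -16746642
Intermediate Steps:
d(M, a) = 3 - 2*M + M*a
h(j) = j³
T = 466
h(d(6, -4))*T = (3 - 2*6 + 6*(-4))³*466 = (3 - 12 - 24)³*466 = (-33)³*466 = -35937*466 = -16746642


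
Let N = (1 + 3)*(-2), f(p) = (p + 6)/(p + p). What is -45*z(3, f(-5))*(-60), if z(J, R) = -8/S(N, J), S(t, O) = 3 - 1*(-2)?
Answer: -4320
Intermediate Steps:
f(p) = (6 + p)/(2*p) (f(p) = (6 + p)/((2*p)) = (6 + p)*(1/(2*p)) = (6 + p)/(2*p))
N = -8 (N = 4*(-2) = -8)
S(t, O) = 5 (S(t, O) = 3 + 2 = 5)
z(J, R) = -8/5
-45*z(3, f(-5))*(-60) = -45*(-8/5)*(-60) = 72*(-60) = -4320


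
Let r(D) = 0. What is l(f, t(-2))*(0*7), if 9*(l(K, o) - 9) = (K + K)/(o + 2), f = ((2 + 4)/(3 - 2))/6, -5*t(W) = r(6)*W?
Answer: 0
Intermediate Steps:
t(W) = 0 (t(W) = -0*W = -1/5*0 = 0)
f = 1 (f = (6/1)*(1/6) = (6*1)*(1/6) = 6*(1/6) = 1)
l(K, o) = 9 + 2*K/(9*(2 + o)) (l(K, o) = 9 + ((K + K)/(o + 2))/9 = 9 + ((2*K)/(2 + o))/9 = 9 + (2*K/(2 + o))/9 = 9 + 2*K/(9*(2 + o)))
l(f, t(-2))*(0*7) = ((162 + 2*1 + 81*0)/(9*(2 + 0)))*(0*7) = ((1/9)*(162 + 2 + 0)/2)*0 = ((1/9)*(1/2)*164)*0 = (82/9)*0 = 0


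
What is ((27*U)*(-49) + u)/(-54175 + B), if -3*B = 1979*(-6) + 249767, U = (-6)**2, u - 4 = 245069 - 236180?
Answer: 116205/400418 ≈ 0.29021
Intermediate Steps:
u = 8893 (u = 4 + (245069 - 236180) = 4 + 8889 = 8893)
U = 36
B = -237893/3 (B = -(1979*(-6) + 249767)/3 = -(-11874 + 249767)/3 = -1/3*237893 = -237893/3 ≈ -79298.)
((27*U)*(-49) + u)/(-54175 + B) = ((27*36)*(-49) + 8893)/(-54175 - 237893/3) = (972*(-49) + 8893)/(-400418/3) = (-47628 + 8893)*(-3/400418) = -38735*(-3/400418) = 116205/400418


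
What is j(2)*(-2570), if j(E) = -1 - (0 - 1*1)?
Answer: 0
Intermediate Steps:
j(E) = 0 (j(E) = -1 - (0 - 1) = -1 - 1*(-1) = -1 + 1 = 0)
j(2)*(-2570) = 0*(-2570) = 0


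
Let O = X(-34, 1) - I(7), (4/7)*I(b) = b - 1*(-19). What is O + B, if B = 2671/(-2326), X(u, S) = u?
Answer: -93794/1163 ≈ -80.648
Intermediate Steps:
I(b) = 133/4 + 7*b/4 (I(b) = 7*(b - 1*(-19))/4 = 7*(b + 19)/4 = 7*(19 + b)/4 = 133/4 + 7*b/4)
B = -2671/2326 (B = 2671*(-1/2326) = -2671/2326 ≈ -1.1483)
O = -159/2 (O = -34 - (133/4 + (7/4)*7) = -34 - (133/4 + 49/4) = -34 - 1*91/2 = -34 - 91/2 = -159/2 ≈ -79.500)
O + B = -159/2 - 2671/2326 = -93794/1163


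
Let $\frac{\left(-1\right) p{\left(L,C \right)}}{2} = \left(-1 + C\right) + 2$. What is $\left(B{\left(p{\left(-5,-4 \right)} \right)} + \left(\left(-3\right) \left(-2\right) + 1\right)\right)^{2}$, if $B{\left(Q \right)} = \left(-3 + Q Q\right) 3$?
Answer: $11236$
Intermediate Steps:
$p{\left(L,C \right)} = -2 - 2 C$ ($p{\left(L,C \right)} = - 2 \left(\left(-1 + C\right) + 2\right) = - 2 \left(1 + C\right) = -2 - 2 C$)
$B{\left(Q \right)} = -9 + 3 Q^{2}$ ($B{\left(Q \right)} = \left(-3 + Q^{2}\right) 3 = -9 + 3 Q^{2}$)
$\left(B{\left(p{\left(-5,-4 \right)} \right)} + \left(\left(-3\right) \left(-2\right) + 1\right)\right)^{2} = \left(\left(-9 + 3 \left(-2 - -8\right)^{2}\right) + \left(\left(-3\right) \left(-2\right) + 1\right)\right)^{2} = \left(\left(-9 + 3 \left(-2 + 8\right)^{2}\right) + \left(6 + 1\right)\right)^{2} = \left(\left(-9 + 3 \cdot 6^{2}\right) + 7\right)^{2} = \left(\left(-9 + 3 \cdot 36\right) + 7\right)^{2} = \left(\left(-9 + 108\right) + 7\right)^{2} = \left(99 + 7\right)^{2} = 106^{2} = 11236$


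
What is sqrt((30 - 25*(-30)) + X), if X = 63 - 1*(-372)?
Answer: 9*sqrt(15) ≈ 34.857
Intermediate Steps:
X = 435 (X = 63 + 372 = 435)
sqrt((30 - 25*(-30)) + X) = sqrt((30 - 25*(-30)) + 435) = sqrt((30 + 750) + 435) = sqrt(780 + 435) = sqrt(1215) = 9*sqrt(15)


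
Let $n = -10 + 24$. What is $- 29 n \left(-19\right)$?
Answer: $7714$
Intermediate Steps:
$n = 14$
$- 29 n \left(-19\right) = \left(-29\right) 14 \left(-19\right) = \left(-406\right) \left(-19\right) = 7714$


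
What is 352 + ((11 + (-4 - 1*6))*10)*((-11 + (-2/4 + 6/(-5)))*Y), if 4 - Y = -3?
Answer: -537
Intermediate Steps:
Y = 7 (Y = 4 - 1*(-3) = 4 + 3 = 7)
352 + ((11 + (-4 - 1*6))*10)*((-11 + (-2/4 + 6/(-5)))*Y) = 352 + ((11 + (-4 - 1*6))*10)*((-11 + (-2/4 + 6/(-5)))*7) = 352 + ((11 + (-4 - 6))*10)*((-11 + (-2*¼ + 6*(-⅕)))*7) = 352 + ((11 - 10)*10)*((-11 + (-½ - 6/5))*7) = 352 + (1*10)*((-11 - 17/10)*7) = 352 + 10*(-127/10*7) = 352 + 10*(-889/10) = 352 - 889 = -537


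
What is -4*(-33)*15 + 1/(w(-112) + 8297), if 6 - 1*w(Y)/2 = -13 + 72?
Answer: 16218181/8191 ≈ 1980.0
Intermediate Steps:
w(Y) = -106 (w(Y) = 12 - 2*(-13 + 72) = 12 - 2*59 = 12 - 118 = -106)
-4*(-33)*15 + 1/(w(-112) + 8297) = -4*(-33)*15 + 1/(-106 + 8297) = 132*15 + 1/8191 = 1980 + 1/8191 = 16218181/8191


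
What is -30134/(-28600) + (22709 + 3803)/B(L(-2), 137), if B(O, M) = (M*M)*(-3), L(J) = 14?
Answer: 36096613/61937700 ≈ 0.58279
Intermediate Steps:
B(O, M) = -3*M² (B(O, M) = M²*(-3) = -3*M²)
-30134/(-28600) + (22709 + 3803)/B(L(-2), 137) = -30134/(-28600) + (22709 + 3803)/((-3*137²)) = -30134*(-1/28600) + 26512/((-3*18769)) = 1159/1100 + 26512/(-56307) = 1159/1100 + 26512*(-1/56307) = 1159/1100 - 26512/56307 = 36096613/61937700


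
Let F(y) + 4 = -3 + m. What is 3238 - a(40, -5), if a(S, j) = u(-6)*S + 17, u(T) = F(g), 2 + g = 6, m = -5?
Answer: 3701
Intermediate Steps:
g = 4 (g = -2 + 6 = 4)
F(y) = -12 (F(y) = -4 + (-3 - 5) = -4 - 8 = -12)
u(T) = -12
a(S, j) = 17 - 12*S (a(S, j) = -12*S + 17 = 17 - 12*S)
3238 - a(40, -5) = 3238 - (17 - 12*40) = 3238 - (17 - 480) = 3238 - 1*(-463) = 3238 + 463 = 3701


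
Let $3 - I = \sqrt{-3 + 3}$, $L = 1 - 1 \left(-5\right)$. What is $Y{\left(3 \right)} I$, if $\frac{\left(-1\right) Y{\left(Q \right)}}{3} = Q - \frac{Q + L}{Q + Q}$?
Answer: $- \frac{27}{2} \approx -13.5$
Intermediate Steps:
$L = 6$ ($L = 1 - -5 = 1 + 5 = 6$)
$I = 3$ ($I = 3 - \sqrt{-3 + 3} = 3 - \sqrt{0} = 3 - 0 = 3 + 0 = 3$)
$Y{\left(Q \right)} = - 3 Q + \frac{3 \left(6 + Q\right)}{2 Q}$ ($Y{\left(Q \right)} = - 3 \left(Q - \frac{Q + 6}{Q + Q}\right) = - 3 \left(Q - \frac{6 + Q}{2 Q}\right) = - 3 Q + \frac{3 \left(6 + Q\right)}{2 Q}$)
$Y{\left(3 \right)} I = \left(\frac{3}{2} - 9 + \frac{9}{3}\right) 3 = \left(\frac{3}{2} - 9 + 9 \cdot \frac{1}{3}\right) 3 = \left(\frac{3}{2} - 9 + 3\right) 3 = \left(- \frac{9}{2}\right) 3 = - \frac{27}{2}$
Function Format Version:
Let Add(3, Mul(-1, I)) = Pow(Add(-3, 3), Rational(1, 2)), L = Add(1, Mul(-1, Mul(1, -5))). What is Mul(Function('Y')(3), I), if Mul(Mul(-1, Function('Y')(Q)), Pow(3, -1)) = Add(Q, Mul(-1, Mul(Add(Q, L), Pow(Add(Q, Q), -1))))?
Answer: Rational(-27, 2) ≈ -13.500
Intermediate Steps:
L = 6 (L = Add(1, Mul(-1, -5)) = Add(1, 5) = 6)
I = 3 (I = Add(3, Mul(-1, Pow(Add(-3, 3), Rational(1, 2)))) = Add(3, Mul(-1, Pow(0, Rational(1, 2)))) = Add(3, Mul(-1, 0)) = Add(3, 0) = 3)
Function('Y')(Q) = Add(Mul(-3, Q), Mul(Rational(3, 2), Pow(Q, -1), Add(6, Q))) (Function('Y')(Q) = Mul(-3, Add(Q, Mul(-1, Mul(Add(Q, 6), Pow(Add(Q, Q), -1))))) = Mul(-3, Add(Q, Mul(-1, Mul(Add(6, Q), Pow(Mul(2, Q), -1))))) = Mul(-3, Add(Q, Mul(-1, Mul(Add(6, Q), Mul(Rational(1, 2), Pow(Q, -1)))))) = Mul(-3, Add(Q, Mul(-1, Mul(Rational(1, 2), Pow(Q, -1), Add(6, Q))))) = Mul(-3, Add(Q, Mul(Rational(-1, 2), Pow(Q, -1), Add(6, Q)))) = Add(Mul(-3, Q), Mul(Rational(3, 2), Pow(Q, -1), Add(6, Q))))
Mul(Function('Y')(3), I) = Mul(Add(Rational(3, 2), Mul(-3, 3), Mul(9, Pow(3, -1))), 3) = Mul(Add(Rational(3, 2), -9, Mul(9, Rational(1, 3))), 3) = Mul(Add(Rational(3, 2), -9, 3), 3) = Mul(Rational(-9, 2), 3) = Rational(-27, 2)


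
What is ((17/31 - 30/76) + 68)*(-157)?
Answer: -12604745/1178 ≈ -10700.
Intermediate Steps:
((17/31 - 30/76) + 68)*(-157) = ((17*(1/31) - 30*1/76) + 68)*(-157) = ((17/31 - 15/38) + 68)*(-157) = (181/1178 + 68)*(-157) = (80285/1178)*(-157) = -12604745/1178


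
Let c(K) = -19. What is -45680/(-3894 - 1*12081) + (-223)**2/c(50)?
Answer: -158710571/60705 ≈ -2614.5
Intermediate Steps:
-45680/(-3894 - 1*12081) + (-223)**2/c(50) = -45680/(-3894 - 1*12081) + (-223)**2/(-19) = -45680/(-3894 - 12081) + 49729*(-1/19) = -45680/(-15975) - 49729/19 = -45680*(-1/15975) - 49729/19 = 9136/3195 - 49729/19 = -158710571/60705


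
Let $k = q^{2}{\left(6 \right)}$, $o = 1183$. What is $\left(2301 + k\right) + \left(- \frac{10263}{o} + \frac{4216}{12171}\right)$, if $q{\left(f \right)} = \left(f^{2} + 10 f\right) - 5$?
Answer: $\frac{152242813081}{14398293} \approx 10574.0$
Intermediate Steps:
$q{\left(f \right)} = -5 + f^{2} + 10 f$
$k = 8281$ ($k = \left(-5 + 6^{2} + 10 \cdot 6\right)^{2} = \left(-5 + 36 + 60\right)^{2} = 91^{2} = 8281$)
$\left(2301 + k\right) + \left(- \frac{10263}{o} + \frac{4216}{12171}\right) = \left(2301 + 8281\right) + \left(- \frac{10263}{1183} + \frac{4216}{12171}\right) = 10582 + \left(\left(-10263\right) \frac{1}{1183} + 4216 \cdot \frac{1}{12171}\right) = 10582 + \left(- \frac{10263}{1183} + \frac{4216}{12171}\right) = 10582 - \frac{119923445}{14398293} = \frac{152242813081}{14398293}$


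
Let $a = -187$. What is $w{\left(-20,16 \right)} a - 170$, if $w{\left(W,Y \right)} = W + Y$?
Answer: $578$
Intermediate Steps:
$w{\left(-20,16 \right)} a - 170 = \left(-20 + 16\right) \left(-187\right) - 170 = \left(-4\right) \left(-187\right) - 170 = 748 - 170 = 578$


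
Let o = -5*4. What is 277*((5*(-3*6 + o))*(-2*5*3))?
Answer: 1578900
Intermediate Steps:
o = -20
277*((5*(-3*6 + o))*(-2*5*3)) = 277*((5*(-3*6 - 20))*(-2*5*3)) = 277*((5*(-18 - 20))*(-10*3)) = 277*((5*(-38))*(-30)) = 277*(-190*(-30)) = 277*5700 = 1578900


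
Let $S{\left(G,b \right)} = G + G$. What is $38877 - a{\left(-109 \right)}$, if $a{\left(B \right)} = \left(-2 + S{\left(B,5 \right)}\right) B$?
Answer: $14897$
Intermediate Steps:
$S{\left(G,b \right)} = 2 G$
$a{\left(B \right)} = B \left(-2 + 2 B\right)$ ($a{\left(B \right)} = \left(-2 + 2 B\right) B = B \left(-2 + 2 B\right)$)
$38877 - a{\left(-109 \right)} = 38877 - 2 \left(-109\right) \left(-1 - 109\right) = 38877 - 2 \left(-109\right) \left(-110\right) = 38877 - 23980 = 14897$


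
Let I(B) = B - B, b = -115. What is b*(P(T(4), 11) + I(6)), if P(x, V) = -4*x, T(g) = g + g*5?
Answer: 11040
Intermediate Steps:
T(g) = 6*g (T(g) = g + 5*g = 6*g)
I(B) = 0
b*(P(T(4), 11) + I(6)) = -115*(-24*4 + 0) = -115*(-4*24 + 0) = -115*(-96 + 0) = -115*(-96) = 11040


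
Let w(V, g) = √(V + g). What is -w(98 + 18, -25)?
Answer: -√91 ≈ -9.5394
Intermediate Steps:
-w(98 + 18, -25) = -√((98 + 18) - 25) = -√(116 - 25) = -√91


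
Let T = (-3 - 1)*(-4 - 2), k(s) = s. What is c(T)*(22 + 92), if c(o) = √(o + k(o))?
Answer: 456*√3 ≈ 789.82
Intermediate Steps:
T = 24 (T = -4*(-6) = 24)
c(o) = √2*√o (c(o) = √(o + o) = √(2*o) = √2*√o)
c(T)*(22 + 92) = (√2*√24)*(22 + 92) = (√2*(2*√6))*114 = (4*√3)*114 = 456*√3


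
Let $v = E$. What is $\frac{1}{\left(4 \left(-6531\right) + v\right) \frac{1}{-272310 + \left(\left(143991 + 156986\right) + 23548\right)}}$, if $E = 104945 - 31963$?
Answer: $\frac{52215}{46858} \approx 1.1143$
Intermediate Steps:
$E = 72982$ ($E = 104945 - 31963 = 72982$)
$v = 72982$
$\frac{1}{\left(4 \left(-6531\right) + v\right) \frac{1}{-272310 + \left(\left(143991 + 156986\right) + 23548\right)}} = \frac{1}{\left(4 \left(-6531\right) + 72982\right) \frac{1}{-272310 + \left(\left(143991 + 156986\right) + 23548\right)}} = \frac{1}{\left(-26124 + 72982\right) \frac{1}{-272310 + \left(300977 + 23548\right)}} = \frac{1}{46858 \frac{1}{-272310 + 324525}} = \frac{1}{46858 \cdot \frac{1}{52215}} = \frac{1}{\frac{46858}{52215}} = \frac{52215}{46858}$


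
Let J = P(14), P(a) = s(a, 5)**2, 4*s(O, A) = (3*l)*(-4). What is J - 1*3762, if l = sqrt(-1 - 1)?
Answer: -3780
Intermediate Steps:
l = I*sqrt(2) (l = sqrt(-2) = I*sqrt(2) ≈ 1.4142*I)
s(O, A) = -3*I*sqrt(2) (s(O, A) = ((3*(I*sqrt(2)))*(-4))/4 = ((3*I*sqrt(2))*(-4))/4 = (-12*I*sqrt(2))/4 = -3*I*sqrt(2))
P(a) = -18 (P(a) = (-3*I*sqrt(2))**2 = -18)
J = -18
J - 1*3762 = -18 - 1*3762 = -18 - 3762 = -3780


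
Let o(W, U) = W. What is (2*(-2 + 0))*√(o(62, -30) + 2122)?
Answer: -8*√546 ≈ -186.93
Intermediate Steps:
(2*(-2 + 0))*√(o(62, -30) + 2122) = (2*(-2 + 0))*√(62 + 2122) = (2*(-2))*√2184 = -8*√546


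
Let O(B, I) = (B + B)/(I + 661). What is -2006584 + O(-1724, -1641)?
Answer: -491612218/245 ≈ -2.0066e+6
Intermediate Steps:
O(B, I) = 2*B/(661 + I) (O(B, I) = (2*B)/(661 + I) = 2*B/(661 + I))
-2006584 + O(-1724, -1641) = -2006584 + 2*(-1724)/(661 - 1641) = -2006584 + 2*(-1724)/(-980) = -2006584 + 2*(-1724)*(-1/980) = -2006584 + 862/245 = -491612218/245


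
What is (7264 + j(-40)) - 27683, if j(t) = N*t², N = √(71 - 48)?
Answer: -20419 + 1600*√23 ≈ -12746.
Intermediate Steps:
N = √23 ≈ 4.7958
j(t) = √23*t²
(7264 + j(-40)) - 27683 = (7264 + √23*(-40)²) - 27683 = (7264 + √23*1600) - 27683 = (7264 + 1600*√23) - 27683 = -20419 + 1600*√23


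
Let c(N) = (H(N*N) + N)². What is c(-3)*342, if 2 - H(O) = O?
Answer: 34200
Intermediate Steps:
H(O) = 2 - O
c(N) = (2 + N - N²)² (c(N) = ((2 - N*N) + N)² = ((2 - N²) + N)² = (2 + N - N²)²)
c(-3)*342 = (2 - 3 - 1*(-3)²)²*342 = (2 - 3 - 1*9)²*342 = (2 - 3 - 9)²*342 = (-10)²*342 = 100*342 = 34200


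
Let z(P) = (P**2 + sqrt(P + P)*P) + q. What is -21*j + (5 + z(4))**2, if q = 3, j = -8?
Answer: 872 + 384*sqrt(2) ≈ 1415.1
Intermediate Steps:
z(P) = 3 + P**2 + sqrt(2)*P**(3/2) (z(P) = (P**2 + sqrt(P + P)*P) + 3 = (P**2 + sqrt(2*P)*P) + 3 = (P**2 + (sqrt(2)*sqrt(P))*P) + 3 = (P**2 + sqrt(2)*P**(3/2)) + 3 = 3 + P**2 + sqrt(2)*P**(3/2))
-21*j + (5 + z(4))**2 = -21*(-8) + (5 + (3 + 4**2 + sqrt(2)*4**(3/2)))**2 = 168 + (5 + (3 + 16 + sqrt(2)*8))**2 = 168 + (5 + (3 + 16 + 8*sqrt(2)))**2 = 168 + (5 + (19 + 8*sqrt(2)))**2 = 168 + (24 + 8*sqrt(2))**2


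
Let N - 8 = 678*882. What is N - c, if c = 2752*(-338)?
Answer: 1528180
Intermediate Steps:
N = 598004 (N = 8 + 678*882 = 8 + 597996 = 598004)
c = -930176
N - c = 598004 - 1*(-930176) = 598004 + 930176 = 1528180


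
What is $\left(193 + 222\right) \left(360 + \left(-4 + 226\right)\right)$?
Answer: $241530$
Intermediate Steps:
$\left(193 + 222\right) \left(360 + \left(-4 + 226\right)\right) = 415 \left(360 + 222\right) = 415 \cdot 582 = 241530$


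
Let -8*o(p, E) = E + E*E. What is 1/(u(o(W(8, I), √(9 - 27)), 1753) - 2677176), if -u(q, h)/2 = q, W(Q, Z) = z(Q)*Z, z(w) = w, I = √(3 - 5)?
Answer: -4*I/(3*√2 + 10708722*I) ≈ -3.7353e-7 - 1.4799e-13*I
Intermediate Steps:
I = I*√2 (I = √(-2) = I*√2 ≈ 1.4142*I)
W(Q, Z) = Q*Z
o(p, E) = -E/8 - E²/8 (o(p, E) = -(E + E*E)/8 = -(E + E²)/8 = -E/8 - E²/8)
u(q, h) = -2*q
1/(u(o(W(8, I), √(9 - 27)), 1753) - 2677176) = 1/(-(-1)*√(9 - 27)*(1 + √(9 - 27))/4 - 2677176) = 1/(-(-1)*√(-18)*(1 + √(-18))/4 - 2677176) = 1/(-(-1)*3*I*√2*(1 + 3*I*√2)/4 - 2677176) = 1/(-(-3)*I*√2*(1 + 3*I*√2)/4 - 2677176) = 1/(3*I*√2*(1 + 3*I*√2)/4 - 2677176) = 1/(-2677176 + 3*I*√2*(1 + 3*I*√2)/4)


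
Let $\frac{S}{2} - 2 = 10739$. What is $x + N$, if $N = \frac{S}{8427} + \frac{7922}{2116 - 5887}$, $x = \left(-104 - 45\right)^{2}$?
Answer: $\frac{235174148515}{10592739} \approx 22201.0$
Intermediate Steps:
$S = 21482$ ($S = 4 + 2 \cdot 10739 = 4 + 21478 = 21482$)
$x = 22201$ ($x = \left(-149\right)^{2} = 22201$)
$N = \frac{4749976}{10592739}$ ($N = \frac{21482}{8427} + \frac{7922}{2116 - 5887} = 21482 \cdot \frac{1}{8427} + \frac{7922}{-3771} = \frac{21482}{8427} + 7922 \left(- \frac{1}{3771}\right) = \frac{21482}{8427} - \frac{7922}{3771} = \frac{4749976}{10592739} \approx 0.44842$)
$x + N = 22201 + \frac{4749976}{10592739} = \frac{235174148515}{10592739}$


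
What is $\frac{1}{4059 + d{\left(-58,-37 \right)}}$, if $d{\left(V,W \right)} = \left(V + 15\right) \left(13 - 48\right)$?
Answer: $\frac{1}{5564} \approx 0.00017973$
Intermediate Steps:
$d{\left(V,W \right)} = -525 - 35 V$ ($d{\left(V,W \right)} = \left(15 + V\right) \left(-35\right) = -525 - 35 V$)
$\frac{1}{4059 + d{\left(-58,-37 \right)}} = \frac{1}{4059 - -1505} = \frac{1}{4059 + \left(-525 + 2030\right)} = \frac{1}{4059 + 1505} = \frac{1}{5564}$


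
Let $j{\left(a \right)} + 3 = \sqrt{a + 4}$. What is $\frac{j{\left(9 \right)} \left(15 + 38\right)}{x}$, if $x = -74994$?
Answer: $\frac{53}{24998} - \frac{53 \sqrt{13}}{74994} \approx -0.00042796$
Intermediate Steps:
$j{\left(a \right)} = -3 + \sqrt{4 + a}$ ($j{\left(a \right)} = -3 + \sqrt{a + 4} = -3 + \sqrt{4 + a}$)
$\frac{j{\left(9 \right)} \left(15 + 38\right)}{x} = \frac{\left(-3 + \sqrt{4 + 9}\right) \left(15 + 38\right)}{-74994} = \left(-3 + \sqrt{13}\right) 53 \left(- \frac{1}{74994}\right) = \left(-159 + 53 \sqrt{13}\right) \left(- \frac{1}{74994}\right) = \frac{53}{24998} - \frac{53 \sqrt{13}}{74994}$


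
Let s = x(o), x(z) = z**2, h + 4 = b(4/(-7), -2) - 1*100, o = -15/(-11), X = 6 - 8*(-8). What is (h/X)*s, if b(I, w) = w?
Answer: -2385/847 ≈ -2.8158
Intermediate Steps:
X = 70 (X = 6 + 64 = 70)
o = 15/11 (o = -15*(-1/11) = 15/11 ≈ 1.3636)
h = -106 (h = -4 + (-2 - 1*100) = -4 + (-2 - 100) = -4 - 102 = -106)
s = 225/121 (s = (15/11)**2 = 225/121 ≈ 1.8595)
(h/X)*s = -106/70*(225/121) = -106*1/70*(225/121) = -53/35*225/121 = -2385/847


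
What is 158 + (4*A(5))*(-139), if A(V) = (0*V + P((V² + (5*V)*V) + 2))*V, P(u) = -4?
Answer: 11278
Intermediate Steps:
A(V) = -4*V (A(V) = (0*V - 4)*V = (0 - 4)*V = -4*V)
158 + (4*A(5))*(-139) = 158 + (4*(-4*5))*(-139) = 158 + (4*(-20))*(-139) = 158 - 80*(-139) = 158 + 11120 = 11278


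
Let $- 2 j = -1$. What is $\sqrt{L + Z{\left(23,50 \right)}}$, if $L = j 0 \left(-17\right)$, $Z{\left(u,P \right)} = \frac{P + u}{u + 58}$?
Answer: $\frac{\sqrt{73}}{9} \approx 0.94933$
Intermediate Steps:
$j = \frac{1}{2}$ ($j = \left(- \frac{1}{2}\right) \left(-1\right) = \frac{1}{2} \approx 0.5$)
$Z{\left(u,P \right)} = \frac{P + u}{58 + u}$
$L = 0$ ($L = \frac{1}{2} \cdot 0 \left(-17\right) = 0 \left(-17\right) = 0$)
$\sqrt{L + Z{\left(23,50 \right)}} = \sqrt{0 + \frac{50 + 23}{58 + 23}} = \sqrt{0 + \frac{1}{81} \cdot 73} = \sqrt{0 + \frac{73}{81}} = \sqrt{\frac{73}{81}} = \frac{\sqrt{73}}{9}$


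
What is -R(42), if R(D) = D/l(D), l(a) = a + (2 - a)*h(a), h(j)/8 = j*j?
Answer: 1/13439 ≈ 7.4410e-5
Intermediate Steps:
h(j) = 8*j**2 (h(j) = 8*(j*j) = 8*j**2)
l(a) = a + 8*a**2*(2 - a) (l(a) = a + (2 - a)*(8*a**2) = a + 8*a**2*(2 - a))
R(D) = 1/(1 - 8*D**2 + 16*D) (R(D) = D/((D*(1 - 8*D**2 + 16*D))) = D*(1/(D*(1 - 8*D**2 + 16*D))) = 1/(1 - 8*D**2 + 16*D))
-R(42) = -1/(1 - 8*42**2 + 16*42) = -1/(1 - 8*1764 + 672) = -1/(1 - 14112 + 672) = -1/(-13439) = -1*(-1/13439) = 1/13439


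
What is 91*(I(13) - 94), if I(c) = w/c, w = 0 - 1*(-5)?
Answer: -8519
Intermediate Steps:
w = 5 (w = 0 + 5 = 5)
I(c) = 5/c
91*(I(13) - 94) = 91*(5/13 - 94) = 91*(-1217/13) = -8519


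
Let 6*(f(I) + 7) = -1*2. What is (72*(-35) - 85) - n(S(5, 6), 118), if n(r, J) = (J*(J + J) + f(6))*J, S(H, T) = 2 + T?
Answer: -9863411/3 ≈ -3.2878e+6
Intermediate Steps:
f(I) = -22/3 (f(I) = -7 + (-1*2)/6 = -7 + (⅙)*(-2) = -7 - ⅓ = -22/3)
n(r, J) = J*(-22/3 + 2*J²) (n(r, J) = (J*(J + J) - 22/3)*J = (J*(2*J) - 22/3)*J = (2*J² - 22/3)*J = (-22/3 + 2*J²)*J = J*(-22/3 + 2*J²))
(72*(-35) - 85) - n(S(5, 6), 118) = (72*(-35) - 85) - 2*118*(-11/3 + 118²) = (-2520 - 85) - 2*118*(-11/3 + 13924) = -2605 - 2*118*41761/3 = -2605 - 1*9855596/3 = -2605 - 9855596/3 = -9863411/3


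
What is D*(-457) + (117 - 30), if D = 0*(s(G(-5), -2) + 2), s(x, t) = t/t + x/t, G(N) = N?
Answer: 87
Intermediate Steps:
s(x, t) = 1 + x/t
D = 0 (D = 0*((-2 - 5)/(-2) + 2) = 0*(-1/2*(-7) + 2) = 0*(7/2 + 2) = 0*(11/2) = 0)
D*(-457) + (117 - 30) = 0*(-457) + (117 - 30) = 0 + 87 = 87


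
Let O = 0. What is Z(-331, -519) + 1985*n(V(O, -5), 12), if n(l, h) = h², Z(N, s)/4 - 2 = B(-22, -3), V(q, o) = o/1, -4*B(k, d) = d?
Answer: 285851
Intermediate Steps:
B(k, d) = -d/4
V(q, o) = o (V(q, o) = o*1 = o)
Z(N, s) = 11 (Z(N, s) = 8 + 4*(-¼*(-3)) = 8 + 4*(¾) = 8 + 3 = 11)
Z(-331, -519) + 1985*n(V(O, -5), 12) = 11 + 1985*12² = 11 + 1985*144 = 11 + 285840 = 285851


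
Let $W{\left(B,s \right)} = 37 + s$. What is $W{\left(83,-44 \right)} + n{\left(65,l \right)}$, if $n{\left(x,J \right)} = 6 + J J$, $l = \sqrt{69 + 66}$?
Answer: $134$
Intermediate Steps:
$l = 3 \sqrt{15}$ ($l = \sqrt{135} = 3 \sqrt{15} \approx 11.619$)
$n{\left(x,J \right)} = 6 + J^{2}$
$W{\left(83,-44 \right)} + n{\left(65,l \right)} = \left(37 - 44\right) + \left(6 + \left(3 \sqrt{15}\right)^{2}\right) = -7 + \left(6 + 135\right) = -7 + 141 = 134$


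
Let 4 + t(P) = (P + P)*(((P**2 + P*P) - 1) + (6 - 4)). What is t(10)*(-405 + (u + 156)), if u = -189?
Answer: -1759008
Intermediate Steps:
t(P) = -4 + 2*P*(1 + 2*P**2) (t(P) = -4 + (P + P)*(((P**2 + P*P) - 1) + (6 - 4)) = -4 + (2*P)*(((P**2 + P**2) - 1) + 2) = -4 + (2*P)*((2*P**2 - 1) + 2) = -4 + (2*P)*((-1 + 2*P**2) + 2) = -4 + (2*P)*(1 + 2*P**2) = -4 + 2*P*(1 + 2*P**2))
t(10)*(-405 + (u + 156)) = (-4 + 2*10 + 4*10**3)*(-405 + (-189 + 156)) = (-4 + 20 + 4*1000)*(-405 - 33) = (-4 + 20 + 4000)*(-438) = 4016*(-438) = -1759008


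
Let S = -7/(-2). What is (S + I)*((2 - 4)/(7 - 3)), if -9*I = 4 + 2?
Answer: -17/12 ≈ -1.4167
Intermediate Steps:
S = 7/2 (S = -7*(-½) = 7/2 ≈ 3.5000)
I = -⅔ (I = -(4 + 2)/9 = -⅑*6 = -⅔ ≈ -0.66667)
(S + I)*((2 - 4)/(7 - 3)) = (7/2 - ⅔)*((2 - 4)/(7 - 3)) = 17*(-2/4)/6 = 17*(-2*¼)/6 = (17/6)*(-½) = -17/12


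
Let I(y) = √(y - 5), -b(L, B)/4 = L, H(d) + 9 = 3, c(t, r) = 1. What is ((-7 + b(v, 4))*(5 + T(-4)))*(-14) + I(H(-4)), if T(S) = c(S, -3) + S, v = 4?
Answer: 644 + I*√11 ≈ 644.0 + 3.3166*I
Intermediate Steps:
H(d) = -6 (H(d) = -9 + 3 = -6)
b(L, B) = -4*L
T(S) = 1 + S
I(y) = √(-5 + y)
((-7 + b(v, 4))*(5 + T(-4)))*(-14) + I(H(-4)) = ((-7 - 4*4)*(5 + (1 - 4)))*(-14) + √(-5 - 6) = ((-7 - 16)*(5 - 3))*(-14) + √(-11) = -23*2*(-14) + I*√11 = -46*(-14) + I*√11 = 644 + I*√11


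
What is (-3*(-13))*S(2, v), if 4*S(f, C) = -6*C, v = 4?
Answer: -234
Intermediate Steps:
S(f, C) = -3*C/2 (S(f, C) = (-6*C)/4 = -3*C/2)
(-3*(-13))*S(2, v) = (-3*(-13))*(-3/2*4) = 39*(-6) = -234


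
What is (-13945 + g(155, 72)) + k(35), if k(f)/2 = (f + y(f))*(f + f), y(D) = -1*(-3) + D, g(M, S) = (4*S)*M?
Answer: 40915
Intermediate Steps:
g(M, S) = 4*M*S
y(D) = 3 + D
k(f) = 4*f*(3 + 2*f) (k(f) = 2*((f + (3 + f))*(f + f)) = 2*((3 + 2*f)*(2*f)) = 2*(2*f*(3 + 2*f)) = 4*f*(3 + 2*f))
(-13945 + g(155, 72)) + k(35) = (-13945 + 4*155*72) + 4*35*(3 + 2*35) = (-13945 + 44640) + 4*35*(3 + 70) = 30695 + 4*35*73 = 30695 + 10220 = 40915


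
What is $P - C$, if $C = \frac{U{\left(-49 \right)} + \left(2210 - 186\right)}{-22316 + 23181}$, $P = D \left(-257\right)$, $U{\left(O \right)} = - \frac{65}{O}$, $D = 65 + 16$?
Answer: $- \frac{882427786}{42385} \approx -20819.0$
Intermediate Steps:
$D = 81$
$P = -20817$ ($P = 81 \left(-257\right) = -20817$)
$C = \frac{99241}{42385}$ ($C = \frac{- \frac{65}{-49} + \left(2210 - 186\right)}{-22316 + 23181} = \frac{\left(-65\right) \left(- \frac{1}{49}\right) + \left(2210 - 186\right)}{865} = \left(\frac{65}{49} + 2024\right) \frac{1}{865} = \frac{99241}{49} \cdot \frac{1}{865} = \frac{99241}{42385} \approx 2.3414$)
$P - C = -20817 - \frac{99241}{42385} = - \frac{882427786}{42385}$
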